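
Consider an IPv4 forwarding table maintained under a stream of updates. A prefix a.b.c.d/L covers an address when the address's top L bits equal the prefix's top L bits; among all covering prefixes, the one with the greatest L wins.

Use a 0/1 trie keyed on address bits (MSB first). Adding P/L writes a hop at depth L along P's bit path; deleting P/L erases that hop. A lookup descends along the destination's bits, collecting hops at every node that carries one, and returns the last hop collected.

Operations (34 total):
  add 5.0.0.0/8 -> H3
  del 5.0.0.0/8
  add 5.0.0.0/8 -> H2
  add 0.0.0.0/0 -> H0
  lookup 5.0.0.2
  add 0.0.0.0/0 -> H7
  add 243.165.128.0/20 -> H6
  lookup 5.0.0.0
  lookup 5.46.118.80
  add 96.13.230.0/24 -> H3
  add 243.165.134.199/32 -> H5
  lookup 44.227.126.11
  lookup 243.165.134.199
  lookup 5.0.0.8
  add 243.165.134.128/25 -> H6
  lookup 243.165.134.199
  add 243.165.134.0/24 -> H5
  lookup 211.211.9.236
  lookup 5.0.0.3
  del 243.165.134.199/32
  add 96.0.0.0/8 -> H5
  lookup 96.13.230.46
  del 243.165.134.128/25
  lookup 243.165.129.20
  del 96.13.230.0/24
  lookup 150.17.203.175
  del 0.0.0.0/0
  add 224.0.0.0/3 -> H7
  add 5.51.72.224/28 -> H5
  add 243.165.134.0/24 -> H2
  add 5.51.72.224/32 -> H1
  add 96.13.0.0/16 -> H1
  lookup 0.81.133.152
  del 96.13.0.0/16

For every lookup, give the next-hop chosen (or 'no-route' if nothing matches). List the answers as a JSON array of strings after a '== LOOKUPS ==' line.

Process each operation:
  + 5.0.0.0/8 (H3) depth=8
  - 5.0.0.0/8 clear@8
  + 5.0.0.0/8 (H2) depth=8
  + 0.0.0.0/0 (H0) depth=0
  lookup 5.0.0.2: bits 00000101 walk d0:H0→d1:-→d2:-→d3:-→d4:-→d5:-→d6:-→d7:-→d8:H2 -> H2
  + 0.0.0.0/0 (H7) depth=0
  + 243.165.128.0/20 (H6) depth=20
  lookup 5.0.0.0: bits 00000101 walk d0:H7→d1:-→d2:-→d3:-→d4:-→d5:-→d6:-→d7:-→d8:H2 -> H2
  lookup 5.46.118.80: bits 00000101 walk d0:H7→d1:-→d2:-→d3:-→d4:-→d5:-→d6:-→d7:-→d8:H2 -> H2
  + 96.13.230.0/24 (H3) depth=24
  + 243.165.134.199/32 (H5) depth=32
  lookup 44.227.126.11: bits 00 walk d0:H7→d1:-→d2:- -> H7
  lookup 243.165.134.199: bits 11110011101001011000011011000111 walk d0:H7→d1:-→d2:-→d3:-→d4:-→d5:-→d6:-→d7:-→d8:-→d9:-→d10:-→d11:-→d12:-→d13:-→d14:-→d15:-→d16:-→d17:-→d18:-→d19:-→d20:H6→d21:-→d22:-→d23:-→d24:-→d25:-→d26:-→d27:-→d28:-→d29:-→d30:-→d31:-→d32:H5 -> H5
  lookup 5.0.0.8: bits 00000101 walk d0:H7→d1:-→d2:-→d3:-→d4:-→d5:-→d6:-→d7:-→d8:H2 -> H2
  + 243.165.134.128/25 (H6) depth=25
  lookup 243.165.134.199: bits 11110011101001011000011011000111 walk d0:H7→d1:-→d2:-→d3:-→d4:-→d5:-→d6:-→d7:-→d8:-→d9:-→d10:-→d11:-→d12:-→d13:-→d14:-→d15:-→d16:-→d17:-→d18:-→d19:-→d20:H6→d21:-→d22:-→d23:-→d24:-→d25:H6→d26:-→d27:-→d28:-→d29:-→d30:-→d31:-→d32:H5 -> H5
  + 243.165.134.0/24 (H5) depth=24
  lookup 211.211.9.236: bits 11 walk d0:H7→d1:-→d2:- -> H7
  lookup 5.0.0.3: bits 00000101 walk d0:H7→d1:-→d2:-→d3:-→d4:-→d5:-→d6:-→d7:-→d8:H2 -> H2
  - 243.165.134.199/32 clear@32
  + 96.0.0.0/8 (H5) depth=8
  lookup 96.13.230.46: bits 011000000000110111100110 walk d0:H7→d1:-→d2:-→d3:-→d4:-→d5:-→d6:-→d7:-→d8:H5→d9:-→d10:-→d11:-→d12:-→d13:-→d14:-→d15:-→d16:-→d17:-→d18:-→d19:-→d20:-→d21:-→d22:-→d23:-→d24:H3 -> H3
  - 243.165.134.128/25 clear@25
  lookup 243.165.129.20: bits 111100111010010110000 walk d0:H7→d1:-→d2:-→d3:-→d4:-→d5:-→d6:-→d7:-→d8:-→d9:-→d10:-→d11:-→d12:-→d13:-→d14:-→d15:-→d16:-→d17:-→d18:-→d19:-→d20:H6→d21:- -> H6
  - 96.13.230.0/24 clear@24
  lookup 150.17.203.175: bits 1 walk d0:H7→d1:- -> H7
  - 0.0.0.0/0 clear@0
  + 224.0.0.0/3 (H7) depth=3
  + 5.51.72.224/28 (H5) depth=28
  + 243.165.134.0/24 (H2) depth=24
  + 5.51.72.224/32 (H1) depth=32
  + 96.13.0.0/16 (H1) depth=16
  lookup 0.81.133.152: bits 00000 walk d0:-→d1:-→d2:-→d3:-→d4:-→d5:- -> no-route
  - 96.13.0.0/16 clear@16

== LOOKUPS ==
["H2","H2","H2","H7","H5","H2","H5","H7","H2","H3","H6","H7","no-route"]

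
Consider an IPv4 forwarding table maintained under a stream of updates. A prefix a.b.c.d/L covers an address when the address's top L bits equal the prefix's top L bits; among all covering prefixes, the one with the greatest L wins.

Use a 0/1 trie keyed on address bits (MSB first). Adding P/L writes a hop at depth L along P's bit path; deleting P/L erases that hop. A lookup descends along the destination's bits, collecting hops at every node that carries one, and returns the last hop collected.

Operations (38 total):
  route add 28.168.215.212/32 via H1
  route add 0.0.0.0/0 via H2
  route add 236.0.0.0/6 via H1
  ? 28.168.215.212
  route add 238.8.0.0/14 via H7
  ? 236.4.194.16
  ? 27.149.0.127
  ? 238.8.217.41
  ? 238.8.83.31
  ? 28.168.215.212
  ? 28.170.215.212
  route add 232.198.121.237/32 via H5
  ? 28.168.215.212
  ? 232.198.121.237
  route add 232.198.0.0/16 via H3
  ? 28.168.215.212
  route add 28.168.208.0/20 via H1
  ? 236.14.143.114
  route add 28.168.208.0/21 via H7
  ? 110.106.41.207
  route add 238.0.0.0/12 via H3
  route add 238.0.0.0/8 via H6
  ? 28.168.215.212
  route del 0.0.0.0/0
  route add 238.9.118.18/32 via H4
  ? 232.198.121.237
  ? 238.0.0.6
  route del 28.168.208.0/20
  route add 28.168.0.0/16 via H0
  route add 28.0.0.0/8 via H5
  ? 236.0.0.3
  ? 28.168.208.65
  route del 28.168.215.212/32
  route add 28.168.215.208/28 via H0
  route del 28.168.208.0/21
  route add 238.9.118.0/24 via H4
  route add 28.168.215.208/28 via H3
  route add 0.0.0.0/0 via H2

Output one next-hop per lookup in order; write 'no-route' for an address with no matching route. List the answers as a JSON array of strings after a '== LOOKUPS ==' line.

Apply in order:
  + 28.168.215.212/32 (H1) depth=32
  + 0.0.0.0/0 (H2) depth=0
  + 236.0.0.0/6 (H1) depth=6
  lookup 28.168.215.212: bits 00011100101010001101011111010100 walk d0:H2→d1:-→d2:-→d3:-→d4:-→d5:-→d6:-→d7:-→d8:-→d9:-→d10:-→d11:-→d12:-→d13:-→d14:-→d15:-→d16:-→d17:-→d18:-→d19:-→d20:-→d21:-→d22:-→d23:-→d24:-→d25:-→d26:-→d27:-→d28:-→d29:-→d30:-→d31:-→d32:H1 -> H1
  + 238.8.0.0/14 (H7) depth=14
  lookup 236.4.194.16: bits 111011 walk d0:H2→d1:-→d2:-→d3:-→d4:-→d5:-→d6:H1 -> H1
  lookup 27.149.0.127: bits 00011 walk d0:H2→d1:-→d2:-→d3:-→d4:-→d5:- -> H2
  lookup 238.8.217.41: bits 11101110000010 walk d0:H2→d1:-→d2:-→d3:-→d4:-→d5:-→d6:H1→d7:-→d8:-→d9:-→d10:-→d11:-→d12:-→d13:-→d14:H7 -> H7
  lookup 238.8.83.31: bits 11101110000010 walk d0:H2→d1:-→d2:-→d3:-→d4:-→d5:-→d6:H1→d7:-→d8:-→d9:-→d10:-→d11:-→d12:-→d13:-→d14:H7 -> H7
  lookup 28.168.215.212: bits 00011100101010001101011111010100 walk d0:H2→d1:-→d2:-→d3:-→d4:-→d5:-→d6:-→d7:-→d8:-→d9:-→d10:-→d11:-→d12:-→d13:-→d14:-→d15:-→d16:-→d17:-→d18:-→d19:-→d20:-→d21:-→d22:-→d23:-→d24:-→d25:-→d26:-→d27:-→d28:-→d29:-→d30:-→d31:-→d32:H1 -> H1
  lookup 28.170.215.212: bits 00011100101010 walk d0:H2→d1:-→d2:-→d3:-→d4:-→d5:-→d6:-→d7:-→d8:-→d9:-→d10:-→d11:-→d12:-→d13:-→d14:- -> H2
  + 232.198.121.237/32 (H5) depth=32
  lookup 28.168.215.212: bits 00011100101010001101011111010100 walk d0:H2→d1:-→d2:-→d3:-→d4:-→d5:-→d6:-→d7:-→d8:-→d9:-→d10:-→d11:-→d12:-→d13:-→d14:-→d15:-→d16:-→d17:-→d18:-→d19:-→d20:-→d21:-→d22:-→d23:-→d24:-→d25:-→d26:-→d27:-→d28:-→d29:-→d30:-→d31:-→d32:H1 -> H1
  lookup 232.198.121.237: bits 11101000110001100111100111101101 walk d0:H2→d1:-→d2:-→d3:-→d4:-→d5:-→d6:-→d7:-→d8:-→d9:-→d10:-→d11:-→d12:-→d13:-→d14:-→d15:-→d16:-→d17:-→d18:-→d19:-→d20:-→d21:-→d22:-→d23:-→d24:-→d25:-→d26:-→d27:-→d28:-→d29:-→d30:-→d31:-→d32:H5 -> H5
  + 232.198.0.0/16 (H3) depth=16
  lookup 28.168.215.212: bits 00011100101010001101011111010100 walk d0:H2→d1:-→d2:-→d3:-→d4:-→d5:-→d6:-→d7:-→d8:-→d9:-→d10:-→d11:-→d12:-→d13:-→d14:-→d15:-→d16:-→d17:-→d18:-→d19:-→d20:-→d21:-→d22:-→d23:-→d24:-→d25:-→d26:-→d27:-→d28:-→d29:-→d30:-→d31:-→d32:H1 -> H1
  + 28.168.208.0/20 (H1) depth=20
  lookup 236.14.143.114: bits 111011 walk d0:H2→d1:-→d2:-→d3:-→d4:-→d5:-→d6:H1 -> H1
  + 28.168.208.0/21 (H7) depth=21
  lookup 110.106.41.207: bits 0 walk d0:H2→d1:- -> H2
  + 238.0.0.0/12 (H3) depth=12
  + 238.0.0.0/8 (H6) depth=8
  lookup 28.168.215.212: bits 00011100101010001101011111010100 walk d0:H2→d1:-→d2:-→d3:-→d4:-→d5:-→d6:-→d7:-→d8:-→d9:-→d10:-→d11:-→d12:-→d13:-→d14:-→d15:-→d16:-→d17:-→d18:-→d19:-→d20:H1→d21:H7→d22:-→d23:-→d24:-→d25:-→d26:-→d27:-→d28:-→d29:-→d30:-→d31:-→d32:H1 -> H1
  del 0.0.0.0/0 (clear depth 0)
  + 238.9.118.18/32 (H4) depth=32
  lookup 232.198.121.237: bits 11101000110001100111100111101101 walk d0:-→d1:-→d2:-→d3:-→d4:-→d5:-→d6:-→d7:-→d8:-→d9:-→d10:-→d11:-→d12:-→d13:-→d14:-→d15:-→d16:H3→d17:-→d18:-→d19:-→d20:-→d21:-→d22:-→d23:-→d24:-→d25:-→d26:-→d27:-→d28:-→d29:-→d30:-→d31:-→d32:H5 -> H5
  lookup 238.0.0.6: bits 111011100000 walk d0:-→d1:-→d2:-→d3:-→d4:-→d5:-→d6:H1→d7:-→d8:H6→d9:-→d10:-→d11:-→d12:H3 -> H3
  del 28.168.208.0/20 (clear depth 20)
  + 28.168.0.0/16 (H0) depth=16
  + 28.0.0.0/8 (H5) depth=8
  lookup 236.0.0.3: bits 111011 walk d0:-→d1:-→d2:-→d3:-→d4:-→d5:-→d6:H1 -> H1
  lookup 28.168.208.65: bits 000111001010100011010 walk d0:-→d1:-→d2:-→d3:-→d4:-→d5:-→d6:-→d7:-→d8:H5→d9:-→d10:-→d11:-→d12:-→d13:-→d14:-→d15:-→d16:H0→d17:-→d18:-→d19:-→d20:-→d21:H7 -> H7
  del 28.168.215.212/32 (clear depth 32)
  + 28.168.215.208/28 (H0) depth=28
  del 28.168.208.0/21 (clear depth 21)
  + 238.9.118.0/24 (H4) depth=24
  + 28.168.215.208/28 (H3) depth=28
  + 0.0.0.0/0 (H2) depth=0

== LOOKUPS ==
["H1","H1","H2","H7","H7","H1","H2","H1","H5","H1","H1","H2","H1","H5","H3","H1","H7"]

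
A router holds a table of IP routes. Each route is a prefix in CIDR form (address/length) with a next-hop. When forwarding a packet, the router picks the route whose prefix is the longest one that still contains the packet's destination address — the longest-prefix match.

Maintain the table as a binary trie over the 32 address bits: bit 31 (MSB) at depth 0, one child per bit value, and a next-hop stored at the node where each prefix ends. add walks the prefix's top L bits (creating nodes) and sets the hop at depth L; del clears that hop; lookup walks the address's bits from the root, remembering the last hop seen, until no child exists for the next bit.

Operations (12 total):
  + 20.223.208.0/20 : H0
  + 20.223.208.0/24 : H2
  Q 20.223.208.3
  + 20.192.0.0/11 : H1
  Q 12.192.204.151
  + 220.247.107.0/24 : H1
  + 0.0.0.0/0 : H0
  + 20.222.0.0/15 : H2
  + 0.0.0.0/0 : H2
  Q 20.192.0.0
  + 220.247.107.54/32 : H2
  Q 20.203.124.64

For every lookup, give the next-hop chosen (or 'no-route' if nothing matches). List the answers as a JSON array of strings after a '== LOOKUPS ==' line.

Process each operation:
  add 20.223.208.0/20 -> H0 at depth 20
  add 20.223.208.0/24 -> H2 at depth 24
  lookup 20.223.208.3: bits 000101001101111111010000 walk d0:-→d1:-→d2:-→d3:-→d4:-→d5:-→d6:-→d7:-→d8:-→d9:-→d10:-→d11:-→d12:-→d13:-→d14:-→d15:-→d16:-→d17:-→d18:-→d19:-→d20:H0→d21:-→d22:-→d23:-→d24:H2 -> H2
  add 20.192.0.0/11 -> H1 at depth 11
  lookup 12.192.204.151: bits 000 walk d0:-→d1:-→d2:-→d3:- -> no-route
  add 220.247.107.0/24 -> H1 at depth 24
  add 0.0.0.0/0 -> H0 at depth 0
  add 20.222.0.0/15 -> H2 at depth 15
  add 0.0.0.0/0 -> H2 at depth 0
  lookup 20.192.0.0: bits 00010100110 walk d0:H2→d1:-→d2:-→d3:-→d4:-→d5:-→d6:-→d7:-→d8:-→d9:-→d10:-→d11:H1 -> H1
  add 220.247.107.54/32 -> H2 at depth 32
  lookup 20.203.124.64: bits 00010100110 walk d0:H2→d1:-→d2:-→d3:-→d4:-→d5:-→d6:-→d7:-→d8:-→d9:-→d10:-→d11:H1 -> H1

== LOOKUPS ==
["H2","no-route","H1","H1"]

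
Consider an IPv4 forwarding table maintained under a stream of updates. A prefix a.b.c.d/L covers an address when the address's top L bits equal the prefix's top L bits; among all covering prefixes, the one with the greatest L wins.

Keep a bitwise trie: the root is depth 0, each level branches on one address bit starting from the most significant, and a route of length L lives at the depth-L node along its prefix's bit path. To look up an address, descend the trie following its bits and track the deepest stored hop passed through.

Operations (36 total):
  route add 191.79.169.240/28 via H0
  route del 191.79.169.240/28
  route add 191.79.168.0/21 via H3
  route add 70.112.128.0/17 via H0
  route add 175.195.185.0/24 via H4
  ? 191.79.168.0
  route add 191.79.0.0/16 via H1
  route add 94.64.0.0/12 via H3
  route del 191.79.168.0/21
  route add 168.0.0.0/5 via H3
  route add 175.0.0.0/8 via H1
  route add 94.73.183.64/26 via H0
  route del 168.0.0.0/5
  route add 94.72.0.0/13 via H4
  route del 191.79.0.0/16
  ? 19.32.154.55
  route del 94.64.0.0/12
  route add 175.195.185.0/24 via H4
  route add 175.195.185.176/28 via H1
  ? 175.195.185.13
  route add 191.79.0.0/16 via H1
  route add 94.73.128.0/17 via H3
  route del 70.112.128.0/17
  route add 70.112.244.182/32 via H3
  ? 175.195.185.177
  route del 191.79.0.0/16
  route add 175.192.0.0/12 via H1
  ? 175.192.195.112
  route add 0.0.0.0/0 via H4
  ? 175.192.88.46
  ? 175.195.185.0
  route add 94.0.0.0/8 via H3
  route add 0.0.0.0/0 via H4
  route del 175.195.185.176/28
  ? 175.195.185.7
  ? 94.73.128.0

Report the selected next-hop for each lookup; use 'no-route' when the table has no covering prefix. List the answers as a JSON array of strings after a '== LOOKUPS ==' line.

Process each operation:
  add 191.79.169.240/28 -> H0 at depth 28
  del 191.79.169.240/28 (clear depth 28)
  add 191.79.168.0/21 -> H3 at depth 21
  add 70.112.128.0/17 -> H0 at depth 17
  add 175.195.185.0/24 -> H4 at depth 24
  lookup 191.79.168.0: bits 10111111010011111010100 walk d0:-→d1:-→d2:-→d3:-→d4:-→d5:-→d6:-→d7:-→d8:-→d9:-→d10:-→d11:-→d12:-→d13:-→d14:-→d15:-→d16:-→d17:-→d18:-→d19:-→d20:-→d21:H3→d22:-→d23:- -> H3
  add 191.79.0.0/16 -> H1 at depth 16
  add 94.64.0.0/12 -> H3 at depth 12
  del 191.79.168.0/21 (clear depth 21)
  add 168.0.0.0/5 -> H3 at depth 5
  add 175.0.0.0/8 -> H1 at depth 8
  add 94.73.183.64/26 -> H0 at depth 26
  del 168.0.0.0/5 (clear depth 5)
  add 94.72.0.0/13 -> H4 at depth 13
  del 191.79.0.0/16 (clear depth 16)
  lookup 19.32.154.55: bits 0 walk d0:-→d1:- -> no-route
  del 94.64.0.0/12 (clear depth 12)
  add 175.195.185.0/24 -> H4 at depth 24
  add 175.195.185.176/28 -> H1 at depth 28
  lookup 175.195.185.13: bits 101011111100001110111001 walk d0:-→d1:-→d2:-→d3:-→d4:-→d5:-→d6:-→d7:-→d8:H1→d9:-→d10:-→d11:-→d12:-→d13:-→d14:-→d15:-→d16:-→d17:-→d18:-→d19:-→d20:-→d21:-→d22:-→d23:-→d24:H4 -> H4
  add 191.79.0.0/16 -> H1 at depth 16
  add 94.73.128.0/17 -> H3 at depth 17
  del 70.112.128.0/17 (clear depth 17)
  add 70.112.244.182/32 -> H3 at depth 32
  lookup 175.195.185.177: bits 1010111111000011101110011011 walk d0:-→d1:-→d2:-→d3:-→d4:-→d5:-→d6:-→d7:-→d8:H1→d9:-→d10:-→d11:-→d12:-→d13:-→d14:-→d15:-→d16:-→d17:-→d18:-→d19:-→d20:-→d21:-→d22:-→d23:-→d24:H4→d25:-→d26:-→d27:-→d28:H1 -> H1
  del 191.79.0.0/16 (clear depth 16)
  add 175.192.0.0/12 -> H1 at depth 12
  lookup 175.192.195.112: bits 10101111110000 walk d0:-→d1:-→d2:-→d3:-→d4:-→d5:-→d6:-→d7:-→d8:H1→d9:-→d10:-→d11:-→d12:H1→d13:-→d14:- -> H1
  add 0.0.0.0/0 -> H4 at depth 0
  lookup 175.192.88.46: bits 10101111110000 walk d0:H4→d1:-→d2:-→d3:-→d4:-→d5:-→d6:-→d7:-→d8:H1→d9:-→d10:-→d11:-→d12:H1→d13:-→d14:- -> H1
  lookup 175.195.185.0: bits 101011111100001110111001 walk d0:H4→d1:-→d2:-→d3:-→d4:-→d5:-→d6:-→d7:-→d8:H1→d9:-→d10:-→d11:-→d12:H1→d13:-→d14:-→d15:-→d16:-→d17:-→d18:-→d19:-→d20:-→d21:-→d22:-→d23:-→d24:H4 -> H4
  add 94.0.0.0/8 -> H3 at depth 8
  add 0.0.0.0/0 -> H4 at depth 0
  del 175.195.185.176/28 (clear depth 28)
  lookup 175.195.185.7: bits 101011111100001110111001 walk d0:H4→d1:-→d2:-→d3:-→d4:-→d5:-→d6:-→d7:-→d8:H1→d9:-→d10:-→d11:-→d12:H1→d13:-→d14:-→d15:-→d16:-→d17:-→d18:-→d19:-→d20:-→d21:-→d22:-→d23:-→d24:H4 -> H4
  lookup 94.73.128.0: bits 010111100100100110 walk d0:H4→d1:-→d2:-→d3:-→d4:-→d5:-→d6:-→d7:-→d8:H3→d9:-→d10:-→d11:-→d12:-→d13:H4→d14:-→d15:-→d16:-→d17:H3→d18:- -> H3

== LOOKUPS ==
["H3","no-route","H4","H1","H1","H1","H4","H4","H3"]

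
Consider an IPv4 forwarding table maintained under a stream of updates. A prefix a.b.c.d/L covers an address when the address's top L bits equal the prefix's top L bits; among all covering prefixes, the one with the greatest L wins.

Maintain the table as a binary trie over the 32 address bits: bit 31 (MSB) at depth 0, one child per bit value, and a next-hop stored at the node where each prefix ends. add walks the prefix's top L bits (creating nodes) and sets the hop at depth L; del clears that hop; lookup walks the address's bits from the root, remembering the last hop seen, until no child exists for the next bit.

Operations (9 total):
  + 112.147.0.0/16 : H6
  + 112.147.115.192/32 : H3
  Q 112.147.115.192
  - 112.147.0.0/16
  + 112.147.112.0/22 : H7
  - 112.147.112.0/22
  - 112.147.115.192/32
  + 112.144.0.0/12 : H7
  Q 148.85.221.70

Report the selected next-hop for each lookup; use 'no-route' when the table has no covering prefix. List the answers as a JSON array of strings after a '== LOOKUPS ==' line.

Process each operation:
  add 112.147.0.0/16 -> H6 at depth 16
  add 112.147.115.192/32 -> H3 at depth 32
  lookup 112.147.115.192: bits 01110000100100110111001111000000 walk d0:-→d1:-→d2:-→d3:-→d4:-→d5:-→d6:-→d7:-→d8:-→d9:-→d10:-→d11:-→d12:-→d13:-→d14:-→d15:-→d16:H6→d17:-→d18:-→d19:-→d20:-→d21:-→d22:-→d23:-→d24:-→d25:-→d26:-→d27:-→d28:-→d29:-→d30:-→d31:-→d32:H3 -> H3
  - 112.147.0.0/16 clear@16
  add 112.147.112.0/22 -> H7 at depth 22
  - 112.147.112.0/22 clear@22
  - 112.147.115.192/32 clear@32
  add 112.144.0.0/12 -> H7 at depth 12
  lookup 148.85.221.70: bits ε walk d0:- -> no-route

== LOOKUPS ==
["H3","no-route"]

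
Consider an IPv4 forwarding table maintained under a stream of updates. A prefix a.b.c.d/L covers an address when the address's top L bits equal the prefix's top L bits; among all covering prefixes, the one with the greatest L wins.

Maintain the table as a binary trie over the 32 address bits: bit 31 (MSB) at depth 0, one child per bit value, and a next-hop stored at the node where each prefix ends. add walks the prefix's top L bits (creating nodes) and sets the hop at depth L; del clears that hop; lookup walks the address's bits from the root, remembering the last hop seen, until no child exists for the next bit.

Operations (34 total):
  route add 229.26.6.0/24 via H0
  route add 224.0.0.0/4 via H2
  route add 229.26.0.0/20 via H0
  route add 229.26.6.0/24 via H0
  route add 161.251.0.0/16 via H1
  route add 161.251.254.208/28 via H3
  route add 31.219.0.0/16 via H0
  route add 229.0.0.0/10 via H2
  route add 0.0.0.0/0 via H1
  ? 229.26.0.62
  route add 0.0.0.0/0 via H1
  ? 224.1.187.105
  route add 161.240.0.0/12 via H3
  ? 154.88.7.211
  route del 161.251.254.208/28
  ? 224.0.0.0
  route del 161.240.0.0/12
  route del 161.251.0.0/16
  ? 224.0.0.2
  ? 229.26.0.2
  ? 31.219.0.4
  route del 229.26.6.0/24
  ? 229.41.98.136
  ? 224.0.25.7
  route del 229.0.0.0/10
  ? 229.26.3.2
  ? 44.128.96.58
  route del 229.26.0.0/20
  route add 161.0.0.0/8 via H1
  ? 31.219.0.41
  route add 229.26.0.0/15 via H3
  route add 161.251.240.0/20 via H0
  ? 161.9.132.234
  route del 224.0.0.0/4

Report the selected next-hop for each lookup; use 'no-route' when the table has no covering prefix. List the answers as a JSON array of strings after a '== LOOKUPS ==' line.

Process each operation:
  + 229.26.6.0/24 (H0) depth=24
  + 224.0.0.0/4 (H2) depth=4
  + 229.26.0.0/20 (H0) depth=20
  + 229.26.6.0/24 (H0) depth=24
  + 161.251.0.0/16 (H1) depth=16
  + 161.251.254.208/28 (H3) depth=28
  + 31.219.0.0/16 (H0) depth=16
  + 229.0.0.0/10 (H2) depth=10
  + 0.0.0.0/0 (H1) depth=0
  lookup 229.26.0.62: bits 111001010001101000000 walk d0:H1→d1:-→d2:-→d3:-→d4:H2→d5:-→d6:-→d7:-→d8:-→d9:-→d10:H2→d11:-→d12:-→d13:-→d14:-→d15:-→d16:-→d17:-→d18:-→d19:-→d20:H0→d21:- -> H0
  + 0.0.0.0/0 (H1) depth=0
  lookup 224.1.187.105: bits 11100 walk d0:H1→d1:-→d2:-→d3:-→d4:H2→d5:- -> H2
  + 161.240.0.0/12 (H3) depth=12
  lookup 154.88.7.211: bits 10 walk d0:H1→d1:-→d2:- -> H1
  del 161.251.254.208/28 (clear depth 28)
  lookup 224.0.0.0: bits 11100 walk d0:H1→d1:-→d2:-→d3:-→d4:H2→d5:- -> H2
  del 161.240.0.0/12 (clear depth 12)
  del 161.251.0.0/16 (clear depth 16)
  lookup 224.0.0.2: bits 11100 walk d0:H1→d1:-→d2:-→d3:-→d4:H2→d5:- -> H2
  lookup 229.26.0.2: bits 111001010001101000000 walk d0:H1→d1:-→d2:-→d3:-→d4:H2→d5:-→d6:-→d7:-→d8:-→d9:-→d10:H2→d11:-→d12:-→d13:-→d14:-→d15:-→d16:-→d17:-→d18:-→d19:-→d20:H0→d21:- -> H0
  lookup 31.219.0.4: bits 0001111111011011 walk d0:H1→d1:-→d2:-→d3:-→d4:-→d5:-→d6:-→d7:-→d8:-→d9:-→d10:-→d11:-→d12:-→d13:-→d14:-→d15:-→d16:H0 -> H0
  del 229.26.6.0/24 (clear depth 24)
  lookup 229.41.98.136: bits 1110010100 walk d0:H1→d1:-→d2:-→d3:-→d4:H2→d5:-→d6:-→d7:-→d8:-→d9:-→d10:H2 -> H2
  lookup 224.0.25.7: bits 11100 walk d0:H1→d1:-→d2:-→d3:-→d4:H2→d5:- -> H2
  del 229.0.0.0/10 (clear depth 10)
  lookup 229.26.3.2: bits 111001010001101000000 walk d0:H1→d1:-→d2:-→d3:-→d4:H2→d5:-→d6:-→d7:-→d8:-→d9:-→d10:-→d11:-→d12:-→d13:-→d14:-→d15:-→d16:-→d17:-→d18:-→d19:-→d20:H0→d21:- -> H0
  lookup 44.128.96.58: bits 00 walk d0:H1→d1:-→d2:- -> H1
  del 229.26.0.0/20 (clear depth 20)
  + 161.0.0.0/8 (H1) depth=8
  lookup 31.219.0.41: bits 0001111111011011 walk d0:H1→d1:-→d2:-→d3:-→d4:-→d5:-→d6:-→d7:-→d8:-→d9:-→d10:-→d11:-→d12:-→d13:-→d14:-→d15:-→d16:H0 -> H0
  + 229.26.0.0/15 (H3) depth=15
  + 161.251.240.0/20 (H0) depth=20
  lookup 161.9.132.234: bits 10100001 walk d0:H1→d1:-→d2:-→d3:-→d4:-→d5:-→d6:-→d7:-→d8:H1 -> H1
  del 224.0.0.0/4 (clear depth 4)

== LOOKUPS ==
["H0","H2","H1","H2","H2","H0","H0","H2","H2","H0","H1","H0","H1"]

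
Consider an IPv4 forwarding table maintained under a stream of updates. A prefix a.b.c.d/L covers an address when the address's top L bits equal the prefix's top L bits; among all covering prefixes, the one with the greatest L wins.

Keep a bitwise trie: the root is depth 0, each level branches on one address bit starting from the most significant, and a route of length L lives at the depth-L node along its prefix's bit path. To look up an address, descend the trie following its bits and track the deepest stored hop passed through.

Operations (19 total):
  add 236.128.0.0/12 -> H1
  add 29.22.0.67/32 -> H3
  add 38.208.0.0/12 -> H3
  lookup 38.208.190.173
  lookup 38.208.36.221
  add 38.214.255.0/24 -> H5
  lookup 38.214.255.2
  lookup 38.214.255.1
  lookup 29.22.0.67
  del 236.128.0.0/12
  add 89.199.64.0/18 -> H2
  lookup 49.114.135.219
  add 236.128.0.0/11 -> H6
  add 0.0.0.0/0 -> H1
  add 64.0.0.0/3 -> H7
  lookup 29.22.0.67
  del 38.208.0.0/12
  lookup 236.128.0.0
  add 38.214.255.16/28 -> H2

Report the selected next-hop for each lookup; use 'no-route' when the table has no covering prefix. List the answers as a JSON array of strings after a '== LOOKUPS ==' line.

Trace:
  add 236.128.0.0/12 -> H1 at depth 12
  add 29.22.0.67/32 -> H3 at depth 32
  add 38.208.0.0/12 -> H3 at depth 12
  lookup 38.208.190.173: bits 001001101101 walk d0:-→d1:-→d2:-→d3:-→d4:-→d5:-→d6:-→d7:-→d8:-→d9:-→d10:-→d11:-→d12:H3 -> H3
  lookup 38.208.36.221: bits 001001101101 walk d0:-→d1:-→d2:-→d3:-→d4:-→d5:-→d6:-→d7:-→d8:-→d9:-→d10:-→d11:-→d12:H3 -> H3
  add 38.214.255.0/24 -> H5 at depth 24
  lookup 38.214.255.2: bits 001001101101011011111111 walk d0:-→d1:-→d2:-→d3:-→d4:-→d5:-→d6:-→d7:-→d8:-→d9:-→d10:-→d11:-→d12:H3→d13:-→d14:-→d15:-→d16:-→d17:-→d18:-→d19:-→d20:-→d21:-→d22:-→d23:-→d24:H5 -> H5
  lookup 38.214.255.1: bits 001001101101011011111111 walk d0:-→d1:-→d2:-→d3:-→d4:-→d5:-→d6:-→d7:-→d8:-→d9:-→d10:-→d11:-→d12:H3→d13:-→d14:-→d15:-→d16:-→d17:-→d18:-→d19:-→d20:-→d21:-→d22:-→d23:-→d24:H5 -> H5
  lookup 29.22.0.67: bits 00011101000101100000000001000011 walk d0:-→d1:-→d2:-→d3:-→d4:-→d5:-→d6:-→d7:-→d8:-→d9:-→d10:-→d11:-→d12:-→d13:-→d14:-→d15:-→d16:-→d17:-→d18:-→d19:-→d20:-→d21:-→d22:-→d23:-→d24:-→d25:-→d26:-→d27:-→d28:-→d29:-→d30:-→d31:-→d32:H3 -> H3
  - 236.128.0.0/12 clear@12
  add 89.199.64.0/18 -> H2 at depth 18
  lookup 49.114.135.219: bits 001 walk d0:-→d1:-→d2:-→d3:- -> no-route
  add 236.128.0.0/11 -> H6 at depth 11
  add 0.0.0.0/0 -> H1 at depth 0
  add 64.0.0.0/3 -> H7 at depth 3
  lookup 29.22.0.67: bits 00011101000101100000000001000011 walk d0:H1→d1:-→d2:-→d3:-→d4:-→d5:-→d6:-→d7:-→d8:-→d9:-→d10:-→d11:-→d12:-→d13:-→d14:-→d15:-→d16:-→d17:-→d18:-→d19:-→d20:-→d21:-→d22:-→d23:-→d24:-→d25:-→d26:-→d27:-→d28:-→d29:-→d30:-→d31:-→d32:H3 -> H3
  - 38.208.0.0/12 clear@12
  lookup 236.128.0.0: bits 111011001000 walk d0:H1→d1:-→d2:-→d3:-→d4:-→d5:-→d6:-→d7:-→d8:-→d9:-→d10:-→d11:H6→d12:- -> H6
  add 38.214.255.16/28 -> H2 at depth 28

== LOOKUPS ==
["H3","H3","H5","H5","H3","no-route","H3","H6"]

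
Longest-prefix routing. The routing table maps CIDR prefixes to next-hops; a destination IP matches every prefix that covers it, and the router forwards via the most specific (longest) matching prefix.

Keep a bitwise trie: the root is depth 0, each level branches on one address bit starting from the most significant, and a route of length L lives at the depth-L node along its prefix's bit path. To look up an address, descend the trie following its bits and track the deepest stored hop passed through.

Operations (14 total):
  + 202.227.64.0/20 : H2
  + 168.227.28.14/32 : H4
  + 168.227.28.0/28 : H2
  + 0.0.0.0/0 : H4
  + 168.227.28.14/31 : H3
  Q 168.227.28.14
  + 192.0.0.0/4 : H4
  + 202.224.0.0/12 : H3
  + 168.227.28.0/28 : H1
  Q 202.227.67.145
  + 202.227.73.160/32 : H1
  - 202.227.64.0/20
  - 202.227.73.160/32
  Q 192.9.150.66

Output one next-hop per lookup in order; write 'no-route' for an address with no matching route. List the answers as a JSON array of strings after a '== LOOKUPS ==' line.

Trace:
  add 202.227.64.0/20 -> H2 at depth 20
  add 168.227.28.14/32 -> H4 at depth 32
  add 168.227.28.0/28 -> H2 at depth 28
  add 0.0.0.0/0 -> H4 at depth 0
  add 168.227.28.14/31 -> H3 at depth 31
  ? 168.227.28.14  path d0:H4→d1:-→d2:-→d3:-→d4:-→d5:-→d6:-→d7:-→d8:-→d9:-→d10:-→d11:-→d12:-→d13:-→d14:-→d15:-→d16:-→d17:-→d18:-→d19:-→d20:-→d21:-→d22:-→d23:-→d24:-→d25:-→d26:-→d27:-→d28:H2→d29:-→d30:-→d31:H3→d32:H4  best=H4
  add 192.0.0.0/4 -> H4 at depth 4
  add 202.224.0.0/12 -> H3 at depth 12
  add 168.227.28.0/28 -> H1 at depth 28
  ? 202.227.67.145  path d0:H4→d1:-→d2:-→d3:-→d4:H4→d5:-→d6:-→d7:-→d8:-→d9:-→d10:-→d11:-→d12:H3→d13:-→d14:-→d15:-→d16:-→d17:-→d18:-→d19:-→d20:H2  best=H2
  add 202.227.73.160/32 -> H1 at depth 32
  del 202.227.64.0/20 (clear depth 20)
  del 202.227.73.160/32 (clear depth 32)
  ? 192.9.150.66  path d0:H4→d1:-→d2:-→d3:-→d4:H4  best=H4

== LOOKUPS ==
["H4","H2","H4"]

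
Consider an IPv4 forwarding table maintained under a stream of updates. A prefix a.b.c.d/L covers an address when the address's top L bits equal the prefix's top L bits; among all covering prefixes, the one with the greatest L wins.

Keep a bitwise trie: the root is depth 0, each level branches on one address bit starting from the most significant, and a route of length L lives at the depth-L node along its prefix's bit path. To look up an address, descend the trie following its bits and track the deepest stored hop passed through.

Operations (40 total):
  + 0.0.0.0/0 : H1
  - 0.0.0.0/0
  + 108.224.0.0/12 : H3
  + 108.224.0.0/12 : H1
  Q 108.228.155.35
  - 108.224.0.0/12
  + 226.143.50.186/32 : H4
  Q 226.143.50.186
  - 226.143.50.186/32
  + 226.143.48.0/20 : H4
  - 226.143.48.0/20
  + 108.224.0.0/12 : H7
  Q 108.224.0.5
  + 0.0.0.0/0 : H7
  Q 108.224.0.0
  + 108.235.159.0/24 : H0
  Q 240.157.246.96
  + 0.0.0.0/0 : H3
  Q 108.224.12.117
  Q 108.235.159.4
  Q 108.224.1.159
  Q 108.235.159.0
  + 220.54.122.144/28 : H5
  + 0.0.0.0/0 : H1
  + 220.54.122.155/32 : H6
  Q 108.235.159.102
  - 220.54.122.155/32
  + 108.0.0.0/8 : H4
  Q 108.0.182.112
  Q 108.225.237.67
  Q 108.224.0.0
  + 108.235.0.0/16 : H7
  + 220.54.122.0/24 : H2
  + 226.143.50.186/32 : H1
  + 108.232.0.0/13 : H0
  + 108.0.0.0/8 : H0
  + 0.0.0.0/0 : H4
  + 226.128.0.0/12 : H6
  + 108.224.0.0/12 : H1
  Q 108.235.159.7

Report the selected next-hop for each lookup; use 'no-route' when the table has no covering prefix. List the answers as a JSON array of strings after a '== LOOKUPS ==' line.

Trace:
  add 0.0.0.0/0 -> H1 at depth 0
  del 0.0.0.0/0 (clear depth 0)
  add 108.224.0.0/12 -> H3 at depth 12
  add 108.224.0.0/12 -> H1 at depth 12
  lookup 108.228.155.35: bits 011011001110 walk d0:-→d1:-→d2:-→d3:-→d4:-→d5:-→d6:-→d7:-→d8:-→d9:-→d10:-→d11:-→d12:H1 -> H1
  del 108.224.0.0/12 (clear depth 12)
  add 226.143.50.186/32 -> H4 at depth 32
  lookup 226.143.50.186: bits 11100010100011110011001010111010 walk d0:-→d1:-→d2:-→d3:-→d4:-→d5:-→d6:-→d7:-→d8:-→d9:-→d10:-→d11:-→d12:-→d13:-→d14:-→d15:-→d16:-→d17:-→d18:-→d19:-→d20:-→d21:-→d22:-→d23:-→d24:-→d25:-→d26:-→d27:-→d28:-→d29:-→d30:-→d31:-→d32:H4 -> H4
  del 226.143.50.186/32 (clear depth 32)
  add 226.143.48.0/20 -> H4 at depth 20
  del 226.143.48.0/20 (clear depth 20)
  add 108.224.0.0/12 -> H7 at depth 12
  lookup 108.224.0.5: bits 011011001110 walk d0:-→d1:-→d2:-→d3:-→d4:-→d5:-→d6:-→d7:-→d8:-→d9:-→d10:-→d11:-→d12:H7 -> H7
  add 0.0.0.0/0 -> H7 at depth 0
  lookup 108.224.0.0: bits 011011001110 walk d0:H7→d1:-→d2:-→d3:-→d4:-→d5:-→d6:-→d7:-→d8:-→d9:-→d10:-→d11:-→d12:H7 -> H7
  add 108.235.159.0/24 -> H0 at depth 24
  lookup 240.157.246.96: bits 111 walk d0:H7→d1:-→d2:-→d3:- -> H7
  add 0.0.0.0/0 -> H3 at depth 0
  lookup 108.224.12.117: bits 011011001110 walk d0:H3→d1:-→d2:-→d3:-→d4:-→d5:-→d6:-→d7:-→d8:-→d9:-→d10:-→d11:-→d12:H7 -> H7
  lookup 108.235.159.4: bits 011011001110101110011111 walk d0:H3→d1:-→d2:-→d3:-→d4:-→d5:-→d6:-→d7:-→d8:-→d9:-→d10:-→d11:-→d12:H7→d13:-→d14:-→d15:-→d16:-→d17:-→d18:-→d19:-→d20:-→d21:-→d22:-→d23:-→d24:H0 -> H0
  lookup 108.224.1.159: bits 011011001110 walk d0:H3→d1:-→d2:-→d3:-→d4:-→d5:-→d6:-→d7:-→d8:-→d9:-→d10:-→d11:-→d12:H7 -> H7
  lookup 108.235.159.0: bits 011011001110101110011111 walk d0:H3→d1:-→d2:-→d3:-→d4:-→d5:-→d6:-→d7:-→d8:-→d9:-→d10:-→d11:-→d12:H7→d13:-→d14:-→d15:-→d16:-→d17:-→d18:-→d19:-→d20:-→d21:-→d22:-→d23:-→d24:H0 -> H0
  add 220.54.122.144/28 -> H5 at depth 28
  add 0.0.0.0/0 -> H1 at depth 0
  add 220.54.122.155/32 -> H6 at depth 32
  lookup 108.235.159.102: bits 011011001110101110011111 walk d0:H1→d1:-→d2:-→d3:-→d4:-→d5:-→d6:-→d7:-→d8:-→d9:-→d10:-→d11:-→d12:H7→d13:-→d14:-→d15:-→d16:-→d17:-→d18:-→d19:-→d20:-→d21:-→d22:-→d23:-→d24:H0 -> H0
  del 220.54.122.155/32 (clear depth 32)
  add 108.0.0.0/8 -> H4 at depth 8
  lookup 108.0.182.112: bits 01101100 walk d0:H1→d1:-→d2:-→d3:-→d4:-→d5:-→d6:-→d7:-→d8:H4 -> H4
  lookup 108.225.237.67: bits 011011001110 walk d0:H1→d1:-→d2:-→d3:-→d4:-→d5:-→d6:-→d7:-→d8:H4→d9:-→d10:-→d11:-→d12:H7 -> H7
  lookup 108.224.0.0: bits 011011001110 walk d0:H1→d1:-→d2:-→d3:-→d4:-→d5:-→d6:-→d7:-→d8:H4→d9:-→d10:-→d11:-→d12:H7 -> H7
  add 108.235.0.0/16 -> H7 at depth 16
  add 220.54.122.0/24 -> H2 at depth 24
  add 226.143.50.186/32 -> H1 at depth 32
  add 108.232.0.0/13 -> H0 at depth 13
  add 108.0.0.0/8 -> H0 at depth 8
  add 0.0.0.0/0 -> H4 at depth 0
  add 226.128.0.0/12 -> H6 at depth 12
  add 108.224.0.0/12 -> H1 at depth 12
  lookup 108.235.159.7: bits 011011001110101110011111 walk d0:H4→d1:-→d2:-→d3:-→d4:-→d5:-→d6:-→d7:-→d8:H0→d9:-→d10:-→d11:-→d12:H1→d13:H0→d14:-→d15:-→d16:H7→d17:-→d18:-→d19:-→d20:-→d21:-→d22:-→d23:-→d24:H0 -> H0

== LOOKUPS ==
["H1","H4","H7","H7","H7","H7","H0","H7","H0","H0","H4","H7","H7","H0"]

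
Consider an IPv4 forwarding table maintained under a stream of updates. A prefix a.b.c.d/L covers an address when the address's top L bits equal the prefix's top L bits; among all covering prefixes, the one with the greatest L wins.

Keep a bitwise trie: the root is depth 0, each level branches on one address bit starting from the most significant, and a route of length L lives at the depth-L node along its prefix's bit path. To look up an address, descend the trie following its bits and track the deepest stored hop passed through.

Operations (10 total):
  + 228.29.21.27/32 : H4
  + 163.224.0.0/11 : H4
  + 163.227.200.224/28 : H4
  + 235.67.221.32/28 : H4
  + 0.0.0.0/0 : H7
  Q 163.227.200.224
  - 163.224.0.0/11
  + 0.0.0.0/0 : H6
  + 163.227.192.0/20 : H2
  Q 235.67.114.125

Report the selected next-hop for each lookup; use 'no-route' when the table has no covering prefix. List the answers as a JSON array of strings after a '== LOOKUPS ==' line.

Process each operation:
  add 228.29.21.27/32 -> H4 at depth 32
  add 163.224.0.0/11 -> H4 at depth 11
  add 163.227.200.224/28 -> H4 at depth 28
  add 235.67.221.32/28 -> H4 at depth 28
  add 0.0.0.0/0 -> H7 at depth 0
  ? 163.227.200.224  path d0:H7→d1:-→d2:-→d3:-→d4:-→d5:-→d6:-→d7:-→d8:-→d9:-→d10:-→d11:H4→d12:-→d13:-→d14:-→d15:-→d16:-→d17:-→d18:-→d19:-→d20:-→d21:-→d22:-→d23:-→d24:-→d25:-→d26:-→d27:-→d28:H4  best=H4
  - 163.224.0.0/11 clear@11
  add 0.0.0.0/0 -> H6 at depth 0
  add 163.227.192.0/20 -> H2 at depth 20
  ? 235.67.114.125  path d0:H6→d1:-→d2:-→d3:-→d4:-→d5:-→d6:-→d7:-→d8:-→d9:-→d10:-→d11:-→d12:-→d13:-→d14:-→d15:-→d16:-  best=H6

== LOOKUPS ==
["H4","H6"]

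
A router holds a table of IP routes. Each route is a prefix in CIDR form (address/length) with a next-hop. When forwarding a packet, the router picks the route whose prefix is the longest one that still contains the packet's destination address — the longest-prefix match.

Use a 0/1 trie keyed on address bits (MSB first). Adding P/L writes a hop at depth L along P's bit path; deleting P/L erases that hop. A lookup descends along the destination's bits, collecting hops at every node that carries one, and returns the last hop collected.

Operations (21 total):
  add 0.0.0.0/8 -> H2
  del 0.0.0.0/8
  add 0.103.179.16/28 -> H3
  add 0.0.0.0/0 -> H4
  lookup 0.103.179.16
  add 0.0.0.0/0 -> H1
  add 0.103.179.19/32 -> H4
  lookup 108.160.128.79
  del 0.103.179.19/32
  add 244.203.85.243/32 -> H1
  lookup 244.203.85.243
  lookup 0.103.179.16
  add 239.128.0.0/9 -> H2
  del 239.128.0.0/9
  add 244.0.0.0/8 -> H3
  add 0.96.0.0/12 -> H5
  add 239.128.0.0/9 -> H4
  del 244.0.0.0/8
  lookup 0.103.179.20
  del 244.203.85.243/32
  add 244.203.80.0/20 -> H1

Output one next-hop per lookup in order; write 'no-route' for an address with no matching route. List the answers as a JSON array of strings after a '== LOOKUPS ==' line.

Trace:
  + 0.0.0.0/8 (H2) depth=8
  del 0.0.0.0/8 (clear depth 8)
  + 0.103.179.16/28 (H3) depth=28
  + 0.0.0.0/0 (H4) depth=0
  lookup 0.103.179.16: bits 0000000001100111101100110001 walk d0:H4→d1:-→d2:-→d3:-→d4:-→d5:-→d6:-→d7:-→d8:-→d9:-→d10:-→d11:-→d12:-→d13:-→d14:-→d15:-→d16:-→d17:-→d18:-→d19:-→d20:-→d21:-→d22:-→d23:-→d24:-→d25:-→d26:-→d27:-→d28:H3 -> H3
  + 0.0.0.0/0 (H1) depth=0
  + 0.103.179.19/32 (H4) depth=32
  lookup 108.160.128.79: bits 0 walk d0:H1→d1:- -> H1
  del 0.103.179.19/32 (clear depth 32)
  + 244.203.85.243/32 (H1) depth=32
  lookup 244.203.85.243: bits 11110100110010110101010111110011 walk d0:H1→d1:-→d2:-→d3:-→d4:-→d5:-→d6:-→d7:-→d8:-→d9:-→d10:-→d11:-→d12:-→d13:-→d14:-→d15:-→d16:-→d17:-→d18:-→d19:-→d20:-→d21:-→d22:-→d23:-→d24:-→d25:-→d26:-→d27:-→d28:-→d29:-→d30:-→d31:-→d32:H1 -> H1
  lookup 0.103.179.16: bits 000000000110011110110011000100 walk d0:H1→d1:-→d2:-→d3:-→d4:-→d5:-→d6:-→d7:-→d8:-→d9:-→d10:-→d11:-→d12:-→d13:-→d14:-→d15:-→d16:-→d17:-→d18:-→d19:-→d20:-→d21:-→d22:-→d23:-→d24:-→d25:-→d26:-→d27:-→d28:H3→d29:-→d30:- -> H3
  + 239.128.0.0/9 (H2) depth=9
  del 239.128.0.0/9 (clear depth 9)
  + 244.0.0.0/8 (H3) depth=8
  + 0.96.0.0/12 (H5) depth=12
  + 239.128.0.0/9 (H4) depth=9
  del 244.0.0.0/8 (clear depth 8)
  lookup 0.103.179.20: bits 00000000011001111011001100010 walk d0:H1→d1:-→d2:-→d3:-→d4:-→d5:-→d6:-→d7:-→d8:-→d9:-→d10:-→d11:-→d12:H5→d13:-→d14:-→d15:-→d16:-→d17:-→d18:-→d19:-→d20:-→d21:-→d22:-→d23:-→d24:-→d25:-→d26:-→d27:-→d28:H3→d29:- -> H3
  del 244.203.85.243/32 (clear depth 32)
  + 244.203.80.0/20 (H1) depth=20

== LOOKUPS ==
["H3","H1","H1","H3","H3"]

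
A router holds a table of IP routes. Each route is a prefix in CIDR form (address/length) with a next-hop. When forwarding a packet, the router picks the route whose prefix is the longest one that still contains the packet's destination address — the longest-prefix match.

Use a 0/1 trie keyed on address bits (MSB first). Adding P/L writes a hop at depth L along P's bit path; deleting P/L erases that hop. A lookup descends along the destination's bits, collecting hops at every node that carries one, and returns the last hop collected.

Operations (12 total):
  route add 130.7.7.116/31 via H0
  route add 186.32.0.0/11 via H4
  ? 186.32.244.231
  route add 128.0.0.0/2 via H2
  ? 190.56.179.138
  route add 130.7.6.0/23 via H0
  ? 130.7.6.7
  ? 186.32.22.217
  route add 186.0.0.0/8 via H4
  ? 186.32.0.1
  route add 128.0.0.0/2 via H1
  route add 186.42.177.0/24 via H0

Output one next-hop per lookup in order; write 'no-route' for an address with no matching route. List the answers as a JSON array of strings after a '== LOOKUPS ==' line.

Trace:
  + 130.7.7.116/31 (H0) depth=31
  + 186.32.0.0/11 (H4) depth=11
  lookup 186.32.244.231: bits 10111010001 walk d0:-→d1:-→d2:-→d3:-→d4:-→d5:-→d6:-→d7:-→d8:-→d9:-→d10:-→d11:H4 -> H4
  + 128.0.0.0/2 (H2) depth=2
  lookup 190.56.179.138: bits 10111 walk d0:-→d1:-→d2:H2→d3:-→d4:-→d5:- -> H2
  + 130.7.6.0/23 (H0) depth=23
  lookup 130.7.6.7: bits 10000010000001110000011 walk d0:-→d1:-→d2:H2→d3:-→d4:-→d5:-→d6:-→d7:-→d8:-→d9:-→d10:-→d11:-→d12:-→d13:-→d14:-→d15:-→d16:-→d17:-→d18:-→d19:-→d20:-→d21:-→d22:-→d23:H0 -> H0
  lookup 186.32.22.217: bits 10111010001 walk d0:-→d1:-→d2:H2→d3:-→d4:-→d5:-→d6:-→d7:-→d8:-→d9:-→d10:-→d11:H4 -> H4
  + 186.0.0.0/8 (H4) depth=8
  lookup 186.32.0.1: bits 10111010001 walk d0:-→d1:-→d2:H2→d3:-→d4:-→d5:-→d6:-→d7:-→d8:H4→d9:-→d10:-→d11:H4 -> H4
  + 128.0.0.0/2 (H1) depth=2
  + 186.42.177.0/24 (H0) depth=24

== LOOKUPS ==
["H4","H2","H0","H4","H4"]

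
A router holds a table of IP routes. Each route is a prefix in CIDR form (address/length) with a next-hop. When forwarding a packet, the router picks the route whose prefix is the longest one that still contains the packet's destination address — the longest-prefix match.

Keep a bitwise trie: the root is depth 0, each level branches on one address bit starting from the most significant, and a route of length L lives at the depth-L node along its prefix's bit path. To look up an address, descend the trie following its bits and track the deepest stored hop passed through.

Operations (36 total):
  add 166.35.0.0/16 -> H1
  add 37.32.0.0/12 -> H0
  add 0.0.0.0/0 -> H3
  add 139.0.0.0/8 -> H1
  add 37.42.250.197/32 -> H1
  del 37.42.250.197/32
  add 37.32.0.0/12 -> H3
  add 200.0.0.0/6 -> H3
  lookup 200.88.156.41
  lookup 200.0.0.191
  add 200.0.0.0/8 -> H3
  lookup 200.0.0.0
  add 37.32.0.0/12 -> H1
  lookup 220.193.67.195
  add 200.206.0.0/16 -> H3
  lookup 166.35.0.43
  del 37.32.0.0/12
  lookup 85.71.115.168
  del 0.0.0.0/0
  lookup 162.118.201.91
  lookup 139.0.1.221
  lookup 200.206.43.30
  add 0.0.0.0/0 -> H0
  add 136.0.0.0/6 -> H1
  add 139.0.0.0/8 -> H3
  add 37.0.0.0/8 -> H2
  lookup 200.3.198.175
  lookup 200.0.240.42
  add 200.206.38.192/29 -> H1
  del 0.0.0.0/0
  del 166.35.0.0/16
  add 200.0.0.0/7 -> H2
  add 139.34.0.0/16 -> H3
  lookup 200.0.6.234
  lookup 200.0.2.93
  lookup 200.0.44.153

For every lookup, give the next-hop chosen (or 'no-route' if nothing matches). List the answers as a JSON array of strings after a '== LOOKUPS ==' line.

Process each operation:
  add 166.35.0.0/16 -> H1 at depth 16
  add 37.32.0.0/12 -> H0 at depth 12
  add 0.0.0.0/0 -> H3 at depth 0
  add 139.0.0.0/8 -> H1 at depth 8
  add 37.42.250.197/32 -> H1 at depth 32
  - 37.42.250.197/32 clear@32
  add 37.32.0.0/12 -> H3 at depth 12
  add 200.0.0.0/6 -> H3 at depth 6
  ? 200.88.156.41  path d0:H3→d1:-→d2:-→d3:-→d4:-→d5:-→d6:H3  best=H3
  ? 200.0.0.191  path d0:H3→d1:-→d2:-→d3:-→d4:-→d5:-→d6:H3  best=H3
  add 200.0.0.0/8 -> H3 at depth 8
  ? 200.0.0.0  path d0:H3→d1:-→d2:-→d3:-→d4:-→d5:-→d6:H3→d7:-→d8:H3  best=H3
  add 37.32.0.0/12 -> H1 at depth 12
  ? 220.193.67.195  path d0:H3→d1:-→d2:-→d3:-  best=H3
  add 200.206.0.0/16 -> H3 at depth 16
  ? 166.35.0.43  path d0:H3→d1:-→d2:-→d3:-→d4:-→d5:-→d6:-→d7:-→d8:-→d9:-→d10:-→d11:-→d12:-→d13:-→d14:-→d15:-→d16:H1  best=H1
  - 37.32.0.0/12 clear@12
  ? 85.71.115.168  path d0:H3→d1:-  best=H3
  - 0.0.0.0/0 clear@0
  ? 162.118.201.91  path d0:-→d1:-→d2:-→d3:-→d4:-→d5:-  best=no-route
  ? 139.0.1.221  path d0:-→d1:-→d2:-→d3:-→d4:-→d5:-→d6:-→d7:-→d8:H1  best=H1
  ? 200.206.43.30  path d0:-→d1:-→d2:-→d3:-→d4:-→d5:-→d6:H3→d7:-→d8:H3→d9:-→d10:-→d11:-→d12:-→d13:-→d14:-→d15:-→d16:H3  best=H3
  add 0.0.0.0/0 -> H0 at depth 0
  add 136.0.0.0/6 -> H1 at depth 6
  add 139.0.0.0/8 -> H3 at depth 8
  add 37.0.0.0/8 -> H2 at depth 8
  ? 200.3.198.175  path d0:H0→d1:-→d2:-→d3:-→d4:-→d5:-→d6:H3→d7:-→d8:H3  best=H3
  ? 200.0.240.42  path d0:H0→d1:-→d2:-→d3:-→d4:-→d5:-→d6:H3→d7:-→d8:H3  best=H3
  add 200.206.38.192/29 -> H1 at depth 29
  - 0.0.0.0/0 clear@0
  - 166.35.0.0/16 clear@16
  add 200.0.0.0/7 -> H2 at depth 7
  add 139.34.0.0/16 -> H3 at depth 16
  ? 200.0.6.234  path d0:-→d1:-→d2:-→d3:-→d4:-→d5:-→d6:H3→d7:H2→d8:H3  best=H3
  ? 200.0.2.93  path d0:-→d1:-→d2:-→d3:-→d4:-→d5:-→d6:H3→d7:H2→d8:H3  best=H3
  ? 200.0.44.153  path d0:-→d1:-→d2:-→d3:-→d4:-→d5:-→d6:H3→d7:H2→d8:H3  best=H3

== LOOKUPS ==
["H3","H3","H3","H3","H1","H3","no-route","H1","H3","H3","H3","H3","H3","H3"]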